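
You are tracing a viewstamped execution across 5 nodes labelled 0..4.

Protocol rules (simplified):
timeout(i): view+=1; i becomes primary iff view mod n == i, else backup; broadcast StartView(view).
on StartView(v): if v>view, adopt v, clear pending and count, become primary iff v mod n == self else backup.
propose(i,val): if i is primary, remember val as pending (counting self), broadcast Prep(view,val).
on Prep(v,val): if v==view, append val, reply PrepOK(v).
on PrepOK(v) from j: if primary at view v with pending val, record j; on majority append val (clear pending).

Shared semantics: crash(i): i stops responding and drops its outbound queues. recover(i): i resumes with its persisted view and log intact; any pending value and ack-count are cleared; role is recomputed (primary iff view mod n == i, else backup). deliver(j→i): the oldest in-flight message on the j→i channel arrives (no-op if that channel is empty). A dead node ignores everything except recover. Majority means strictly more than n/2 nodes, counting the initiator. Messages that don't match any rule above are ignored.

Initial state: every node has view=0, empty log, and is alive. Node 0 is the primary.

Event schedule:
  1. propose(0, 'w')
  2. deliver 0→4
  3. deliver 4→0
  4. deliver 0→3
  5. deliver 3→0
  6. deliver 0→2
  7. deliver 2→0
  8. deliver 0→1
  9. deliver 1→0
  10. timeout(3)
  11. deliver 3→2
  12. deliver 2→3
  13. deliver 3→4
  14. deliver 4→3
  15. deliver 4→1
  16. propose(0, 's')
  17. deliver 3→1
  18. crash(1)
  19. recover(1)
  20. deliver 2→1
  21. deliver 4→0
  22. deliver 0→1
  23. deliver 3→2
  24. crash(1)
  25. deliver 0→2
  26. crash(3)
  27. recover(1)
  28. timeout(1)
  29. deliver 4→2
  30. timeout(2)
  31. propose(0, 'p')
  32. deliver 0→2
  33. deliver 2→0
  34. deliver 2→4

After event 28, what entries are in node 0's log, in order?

step 1 propose(0,'w'): —
step 2 deliver 0→4: 4={back,v=0,log=w}
step 3 deliver 4→0: —
step 4 deliver 0→3: 3={back,v=0,log=w}
step 5 deliver 3→0: 0={prim,v=0,log=w}
step 6 deliver 0→2: 2={back,v=0,log=w}
step 7 deliver 2→0: —
step 8 deliver 0→1: 1={back,v=0,log=w}
step 9 deliver 1→0: —
step 10 timeout(3): 3={back,v=1,log=w}
step 11 deliver 3→2: 2={back,v=1,log=w}
step 12 deliver 2→3: —
step 13 deliver 3→4: 4={back,v=1,log=w}
step 14 deliver 4→3: —
step 15 deliver 4→1: —
step 16 propose(0,'s'): —
step 17 deliver 3→1: 1={prim,v=1,log=w}
step 18 crash(1): 1={✗prim,v=1,log=w}
step 19 recover(1): 1={prim,v=1,log=w}
step 20 deliver 2→1: —
step 21 deliver 4→0: —
step 22 deliver 0→1: —
step 23 deliver 3→2: —
step 24 crash(1): 1={✗prim,v=1,log=w}
step 25 deliver 0→2: —
step 26 crash(3): 3={✗back,v=1,log=w}
step 27 recover(1): 1={prim,v=1,log=w}
step 28 timeout(1): 1={back,v=2,log=w}

w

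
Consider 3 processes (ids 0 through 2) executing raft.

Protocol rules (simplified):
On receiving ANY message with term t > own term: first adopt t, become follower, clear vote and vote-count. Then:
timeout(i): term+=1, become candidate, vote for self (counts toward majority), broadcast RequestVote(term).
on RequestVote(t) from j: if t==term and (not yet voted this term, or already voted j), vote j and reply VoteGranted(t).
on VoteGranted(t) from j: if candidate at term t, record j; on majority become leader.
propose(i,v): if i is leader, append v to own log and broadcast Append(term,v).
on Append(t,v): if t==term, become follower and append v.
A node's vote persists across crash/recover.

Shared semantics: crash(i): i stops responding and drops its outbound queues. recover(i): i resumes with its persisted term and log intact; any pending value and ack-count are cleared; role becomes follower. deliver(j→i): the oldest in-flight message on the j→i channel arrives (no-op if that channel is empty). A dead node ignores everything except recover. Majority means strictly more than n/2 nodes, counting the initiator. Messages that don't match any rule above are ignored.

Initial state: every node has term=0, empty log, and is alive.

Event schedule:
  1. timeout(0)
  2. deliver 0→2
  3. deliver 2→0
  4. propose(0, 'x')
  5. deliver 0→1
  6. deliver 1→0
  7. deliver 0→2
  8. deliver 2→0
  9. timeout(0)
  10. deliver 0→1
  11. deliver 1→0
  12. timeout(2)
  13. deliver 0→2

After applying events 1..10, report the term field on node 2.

1. timeout(0):  <0:cand t1 ->
2. deliver 0→2:  <2:foll t1 ->
3. deliver 2→0:  <0:lead t1 ->
4. propose(0,'x'):  <0:lead t1 x>
5. deliver 0→1:  <1:foll t1 ->
6. deliver 1→0:  nop
7. deliver 0→2:  <2:foll t1 x>
8. deliver 2→0:  nop
9. timeout(0):  <0:cand t2 x>
10. deliver 0→1:  <1:foll t1 x>

1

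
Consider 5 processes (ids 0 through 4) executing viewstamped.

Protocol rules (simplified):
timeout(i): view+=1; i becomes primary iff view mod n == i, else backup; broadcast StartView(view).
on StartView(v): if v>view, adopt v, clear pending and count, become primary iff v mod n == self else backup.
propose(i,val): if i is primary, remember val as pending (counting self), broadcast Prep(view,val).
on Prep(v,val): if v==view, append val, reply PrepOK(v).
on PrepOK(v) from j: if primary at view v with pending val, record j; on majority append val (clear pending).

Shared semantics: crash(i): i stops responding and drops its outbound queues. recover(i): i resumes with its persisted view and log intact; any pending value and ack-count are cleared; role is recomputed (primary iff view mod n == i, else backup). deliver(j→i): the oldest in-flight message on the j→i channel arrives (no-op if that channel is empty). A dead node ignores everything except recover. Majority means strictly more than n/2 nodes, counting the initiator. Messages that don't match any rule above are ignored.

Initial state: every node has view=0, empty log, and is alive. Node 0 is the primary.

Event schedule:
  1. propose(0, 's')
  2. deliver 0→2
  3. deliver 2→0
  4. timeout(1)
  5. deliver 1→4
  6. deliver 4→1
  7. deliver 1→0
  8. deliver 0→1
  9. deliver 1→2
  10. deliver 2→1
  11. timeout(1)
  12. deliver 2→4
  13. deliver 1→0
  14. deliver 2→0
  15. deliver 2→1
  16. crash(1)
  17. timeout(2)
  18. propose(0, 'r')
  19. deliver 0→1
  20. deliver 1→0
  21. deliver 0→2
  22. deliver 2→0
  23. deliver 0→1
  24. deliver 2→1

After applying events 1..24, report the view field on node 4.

1

step 1 propose(0,'s'): —
step 2 deliver 0→2: 2={back,v=0,log=s}
step 3 deliver 2→0: —
step 4 timeout(1): 1={prim,v=1,log=-}
step 5 deliver 1→4: 4={back,v=1,log=-}
step 6 deliver 4→1: —
step 7 deliver 1→0: 0={back,v=1,log=-}
step 8 deliver 0→1: —
step 9 deliver 1→2: 2={back,v=1,log=s}
step 10 deliver 2→1: —
step 11 timeout(1): 1={back,v=2,log=-}
step 12 deliver 2→4: —
step 13 deliver 1→0: 0={back,v=2,log=-}
step 14 deliver 2→0: —
step 15 deliver 2→1: —
step 16 crash(1): 1={✗back,v=2,log=-}
step 17 timeout(2): 2={prim,v=2,log=s}
step 18 propose(0,'r'): —
step 19 deliver 0→1: —
step 20 deliver 1→0: —
step 21 deliver 0→2: —
step 22 deliver 2→0: —
step 23 deliver 0→1: —
step 24 deliver 2→1: —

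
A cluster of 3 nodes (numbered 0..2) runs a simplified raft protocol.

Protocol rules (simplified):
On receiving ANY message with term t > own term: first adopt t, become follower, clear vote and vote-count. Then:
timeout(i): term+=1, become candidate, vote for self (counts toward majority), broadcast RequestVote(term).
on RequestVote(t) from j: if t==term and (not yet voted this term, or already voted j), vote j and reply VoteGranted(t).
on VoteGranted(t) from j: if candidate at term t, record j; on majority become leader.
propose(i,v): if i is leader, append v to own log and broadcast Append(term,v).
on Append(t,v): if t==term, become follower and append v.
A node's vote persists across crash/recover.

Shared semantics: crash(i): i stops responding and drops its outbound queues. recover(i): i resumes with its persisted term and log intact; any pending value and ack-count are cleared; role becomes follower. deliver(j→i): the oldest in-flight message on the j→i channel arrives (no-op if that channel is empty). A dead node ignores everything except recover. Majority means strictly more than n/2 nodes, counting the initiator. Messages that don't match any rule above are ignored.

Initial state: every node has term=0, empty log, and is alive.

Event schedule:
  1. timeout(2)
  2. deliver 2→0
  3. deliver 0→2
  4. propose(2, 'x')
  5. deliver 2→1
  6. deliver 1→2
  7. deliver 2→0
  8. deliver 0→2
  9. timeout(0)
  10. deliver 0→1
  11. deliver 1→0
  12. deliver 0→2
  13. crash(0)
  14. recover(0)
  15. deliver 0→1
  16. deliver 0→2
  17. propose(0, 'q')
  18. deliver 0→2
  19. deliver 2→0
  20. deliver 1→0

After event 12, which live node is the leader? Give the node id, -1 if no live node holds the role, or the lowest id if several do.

e1 timeout(2): 2[cand,t=1,-]
e2 deliver 2→0: 0[foll,t=1,-]
e3 deliver 0→2: 2[lead,t=1,-]
e4 propose(2,'x'): 2[lead,t=1,x]
e5 deliver 2→1: 1[foll,t=1,-]
e6 deliver 1→2: ·
e7 deliver 2→0: 0[foll,t=1,x]
e8 deliver 0→2: ·
e9 timeout(0): 0[cand,t=2,x]
e10 deliver 0→1: 1[foll,t=2,-]
e11 deliver 1→0: 0[lead,t=2,x]
e12 deliver 0→2: 2[foll,t=2,x]

0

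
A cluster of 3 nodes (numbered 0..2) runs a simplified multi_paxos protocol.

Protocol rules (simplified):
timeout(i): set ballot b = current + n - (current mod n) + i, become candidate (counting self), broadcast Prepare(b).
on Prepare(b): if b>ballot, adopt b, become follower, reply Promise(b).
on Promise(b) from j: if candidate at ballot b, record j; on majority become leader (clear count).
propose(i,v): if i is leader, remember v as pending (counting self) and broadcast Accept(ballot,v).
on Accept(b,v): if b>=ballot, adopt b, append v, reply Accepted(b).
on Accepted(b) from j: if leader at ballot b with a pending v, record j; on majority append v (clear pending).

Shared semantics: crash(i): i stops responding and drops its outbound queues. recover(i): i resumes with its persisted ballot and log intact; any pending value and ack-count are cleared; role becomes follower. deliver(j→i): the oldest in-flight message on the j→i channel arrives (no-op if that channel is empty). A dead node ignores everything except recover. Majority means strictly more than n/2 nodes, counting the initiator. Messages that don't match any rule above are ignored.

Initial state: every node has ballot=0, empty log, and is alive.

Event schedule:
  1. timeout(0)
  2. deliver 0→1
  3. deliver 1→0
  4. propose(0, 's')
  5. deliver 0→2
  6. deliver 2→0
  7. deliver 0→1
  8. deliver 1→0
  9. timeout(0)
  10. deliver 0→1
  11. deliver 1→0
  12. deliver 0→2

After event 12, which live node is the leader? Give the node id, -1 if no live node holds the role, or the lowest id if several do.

0

e1 timeout(0): 0[cand,b=3,-]
e2 deliver 0→1: 1[foll,b=3,-]
e3 deliver 1→0: 0[lead,b=3,-]
e4 propose(0,'s'): ·
e5 deliver 0→2: 2[foll,b=3,-]
e6 deliver 2→0: ·
e7 deliver 0→1: 1[foll,b=3,s]
e8 deliver 1→0: 0[lead,b=3,s]
e9 timeout(0): 0[cand,b=6,s]
e10 deliver 0→1: 1[foll,b=6,s]
e11 deliver 1→0: 0[lead,b=6,s]
e12 deliver 0→2: 2[foll,b=3,s]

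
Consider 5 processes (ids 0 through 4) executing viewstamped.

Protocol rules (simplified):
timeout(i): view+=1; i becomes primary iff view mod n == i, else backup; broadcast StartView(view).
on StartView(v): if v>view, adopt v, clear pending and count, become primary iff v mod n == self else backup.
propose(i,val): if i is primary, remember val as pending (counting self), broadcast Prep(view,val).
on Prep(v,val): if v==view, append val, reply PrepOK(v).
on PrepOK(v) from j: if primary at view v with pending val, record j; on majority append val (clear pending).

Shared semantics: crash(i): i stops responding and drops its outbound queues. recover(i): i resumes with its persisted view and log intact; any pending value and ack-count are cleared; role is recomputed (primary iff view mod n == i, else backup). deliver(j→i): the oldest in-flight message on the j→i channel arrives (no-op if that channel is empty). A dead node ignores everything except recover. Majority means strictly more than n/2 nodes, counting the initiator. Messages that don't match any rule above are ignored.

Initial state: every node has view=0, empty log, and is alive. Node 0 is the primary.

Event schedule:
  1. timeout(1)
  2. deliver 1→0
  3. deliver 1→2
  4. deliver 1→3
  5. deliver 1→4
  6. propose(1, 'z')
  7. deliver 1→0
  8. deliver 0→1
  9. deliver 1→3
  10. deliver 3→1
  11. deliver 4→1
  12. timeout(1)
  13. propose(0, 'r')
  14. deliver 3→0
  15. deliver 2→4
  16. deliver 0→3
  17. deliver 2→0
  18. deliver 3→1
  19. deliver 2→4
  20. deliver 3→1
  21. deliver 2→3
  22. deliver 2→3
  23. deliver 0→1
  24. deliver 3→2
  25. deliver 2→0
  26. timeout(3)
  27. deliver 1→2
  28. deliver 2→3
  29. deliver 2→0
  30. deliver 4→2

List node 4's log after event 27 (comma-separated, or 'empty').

empty

step 1 timeout(1): 1={prim,v=1,log=-}
step 2 deliver 1→0: 0={back,v=1,log=-}
step 3 deliver 1→2: 2={back,v=1,log=-}
step 4 deliver 1→3: 3={back,v=1,log=-}
step 5 deliver 1→4: 4={back,v=1,log=-}
step 6 propose(1,'z'): —
step 7 deliver 1→0: 0={back,v=1,log=z}
step 8 deliver 0→1: —
step 9 deliver 1→3: 3={back,v=1,log=z}
step 10 deliver 3→1: 1={prim,v=1,log=z}
step 11 deliver 4→1: —
step 12 timeout(1): 1={back,v=2,log=z}
step 13 propose(0,'r'): —
step 14 deliver 3→0: —
step 15 deliver 2→4: —
step 16 deliver 0→3: —
step 17 deliver 2→0: —
step 18 deliver 3→1: —
step 19 deliver 2→4: —
step 20 deliver 3→1: —
step 21 deliver 2→3: —
step 22 deliver 2→3: —
step 23 deliver 0→1: —
step 24 deliver 3→2: —
step 25 deliver 2→0: —
step 26 timeout(3): 3={back,v=2,log=z}
step 27 deliver 1→2: 2={back,v=1,log=z}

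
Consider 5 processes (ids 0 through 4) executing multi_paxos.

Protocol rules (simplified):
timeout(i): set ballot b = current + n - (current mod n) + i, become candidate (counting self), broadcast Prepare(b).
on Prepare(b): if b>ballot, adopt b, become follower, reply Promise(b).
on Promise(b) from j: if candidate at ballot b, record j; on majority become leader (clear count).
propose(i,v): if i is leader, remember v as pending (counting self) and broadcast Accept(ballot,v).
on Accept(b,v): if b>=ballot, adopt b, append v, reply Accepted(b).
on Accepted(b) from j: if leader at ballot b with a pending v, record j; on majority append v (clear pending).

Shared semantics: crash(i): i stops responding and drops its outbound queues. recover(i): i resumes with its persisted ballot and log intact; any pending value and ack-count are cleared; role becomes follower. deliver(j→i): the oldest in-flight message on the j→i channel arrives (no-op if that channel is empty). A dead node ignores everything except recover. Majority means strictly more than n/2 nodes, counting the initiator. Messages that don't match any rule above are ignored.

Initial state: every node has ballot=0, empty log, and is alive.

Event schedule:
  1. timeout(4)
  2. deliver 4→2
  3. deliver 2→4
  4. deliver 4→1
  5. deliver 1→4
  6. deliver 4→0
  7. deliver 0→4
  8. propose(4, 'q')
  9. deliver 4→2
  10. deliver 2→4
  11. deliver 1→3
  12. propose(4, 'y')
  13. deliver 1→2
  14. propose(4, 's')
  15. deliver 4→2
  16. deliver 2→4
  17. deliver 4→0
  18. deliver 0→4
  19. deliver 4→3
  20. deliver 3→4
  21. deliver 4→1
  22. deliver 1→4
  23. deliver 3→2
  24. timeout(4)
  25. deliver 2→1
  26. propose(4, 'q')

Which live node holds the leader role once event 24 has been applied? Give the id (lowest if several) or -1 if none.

-1

[1] timeout(4) → N4(cand b9 [-])
[2] deliver 4→2 → N2(foll b9 [-])
[3] deliver 2→4 → ∅
[4] deliver 4→1 → N1(foll b9 [-])
[5] deliver 1→4 → N4(lead b9 [-])
[6] deliver 4→0 → N0(foll b9 [-])
[7] deliver 0→4 → ∅
[8] propose(4,'q') → ∅
[9] deliver 4→2 → N2(foll b9 [q])
[10] deliver 2→4 → ∅
[11] deliver 1→3 → ∅
[12] propose(4,'y') → ∅
[13] deliver 1→2 → ∅
[14] propose(4,'s') → ∅
[15] deliver 4→2 → N2(foll b9 [q,y])
[16] deliver 2→4 → ∅
[17] deliver 4→0 → N0(foll b9 [q])
[18] deliver 0→4 → N4(lead b9 [s])
[19] deliver 4→3 → N3(foll b9 [-])
[20] deliver 3→4 → ∅
[21] deliver 4→1 → N1(foll b9 [q])
[22] deliver 1→4 → ∅
[23] deliver 3→2 → ∅
[24] timeout(4) → N4(cand b14 [s])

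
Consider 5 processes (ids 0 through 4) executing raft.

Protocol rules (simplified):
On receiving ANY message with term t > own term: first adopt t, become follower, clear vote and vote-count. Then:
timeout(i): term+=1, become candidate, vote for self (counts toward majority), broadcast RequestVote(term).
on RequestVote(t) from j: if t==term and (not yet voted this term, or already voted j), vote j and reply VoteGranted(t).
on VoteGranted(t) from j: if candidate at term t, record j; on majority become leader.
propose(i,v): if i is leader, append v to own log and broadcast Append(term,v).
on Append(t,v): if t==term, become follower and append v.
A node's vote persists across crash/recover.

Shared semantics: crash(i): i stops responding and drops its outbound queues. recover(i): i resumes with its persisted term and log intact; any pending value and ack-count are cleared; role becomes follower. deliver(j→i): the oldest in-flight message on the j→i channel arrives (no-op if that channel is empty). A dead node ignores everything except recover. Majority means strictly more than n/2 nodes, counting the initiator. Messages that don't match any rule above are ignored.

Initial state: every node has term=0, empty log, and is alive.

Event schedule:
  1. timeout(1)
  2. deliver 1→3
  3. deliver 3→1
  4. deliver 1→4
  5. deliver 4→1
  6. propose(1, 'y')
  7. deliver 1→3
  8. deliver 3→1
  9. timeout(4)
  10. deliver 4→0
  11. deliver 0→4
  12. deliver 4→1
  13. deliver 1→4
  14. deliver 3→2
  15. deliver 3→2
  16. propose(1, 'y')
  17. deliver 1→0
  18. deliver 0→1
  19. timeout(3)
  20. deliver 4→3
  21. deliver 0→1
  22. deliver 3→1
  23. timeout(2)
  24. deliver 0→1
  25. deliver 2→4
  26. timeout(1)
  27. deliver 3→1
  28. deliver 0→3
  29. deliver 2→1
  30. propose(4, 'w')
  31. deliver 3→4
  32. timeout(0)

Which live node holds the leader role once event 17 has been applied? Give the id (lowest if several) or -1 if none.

e1 timeout(1): 1[cand,t=1,-]
e2 deliver 1→3: 3[foll,t=1,-]
e3 deliver 3→1: ·
e4 deliver 1→4: 4[foll,t=1,-]
e5 deliver 4→1: 1[lead,t=1,-]
e6 propose(1,'y'): 1[lead,t=1,y]
e7 deliver 1→3: 3[foll,t=1,y]
e8 deliver 3→1: ·
e9 timeout(4): 4[cand,t=2,-]
e10 deliver 4→0: 0[foll,t=2,-]
e11 deliver 0→4: ·
e12 deliver 4→1: 1[foll,t=2,y]
e13 deliver 1→4: ·
e14 deliver 3→2: ·
e15 deliver 3→2: ·
e16 propose(1,'y'): ·
e17 deliver 1→0: ·

-1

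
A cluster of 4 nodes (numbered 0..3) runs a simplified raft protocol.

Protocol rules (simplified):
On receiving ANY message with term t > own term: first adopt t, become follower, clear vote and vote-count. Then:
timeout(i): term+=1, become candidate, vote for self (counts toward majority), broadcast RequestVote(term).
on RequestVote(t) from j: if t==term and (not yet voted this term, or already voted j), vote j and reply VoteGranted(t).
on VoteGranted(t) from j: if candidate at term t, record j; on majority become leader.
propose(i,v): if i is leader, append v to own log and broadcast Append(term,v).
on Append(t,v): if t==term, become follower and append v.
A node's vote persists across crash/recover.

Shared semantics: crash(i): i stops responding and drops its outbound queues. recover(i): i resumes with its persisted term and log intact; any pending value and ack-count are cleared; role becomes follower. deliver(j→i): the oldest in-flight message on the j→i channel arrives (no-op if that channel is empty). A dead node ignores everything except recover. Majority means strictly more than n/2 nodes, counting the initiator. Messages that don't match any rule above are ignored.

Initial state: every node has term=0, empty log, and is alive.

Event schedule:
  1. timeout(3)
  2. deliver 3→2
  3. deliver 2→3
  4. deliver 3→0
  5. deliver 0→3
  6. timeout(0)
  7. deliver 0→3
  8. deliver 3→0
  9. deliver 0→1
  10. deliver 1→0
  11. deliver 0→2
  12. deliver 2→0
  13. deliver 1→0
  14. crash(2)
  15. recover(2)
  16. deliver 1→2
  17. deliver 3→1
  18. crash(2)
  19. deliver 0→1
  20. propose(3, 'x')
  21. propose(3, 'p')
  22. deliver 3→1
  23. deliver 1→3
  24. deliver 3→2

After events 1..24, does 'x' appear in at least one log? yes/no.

no

[1] timeout(3) → N3(cand t1 [-])
[2] deliver 3→2 → N2(foll t1 [-])
[3] deliver 2→3 → ∅
[4] deliver 3→0 → N0(foll t1 [-])
[5] deliver 0→3 → N3(lead t1 [-])
[6] timeout(0) → N0(cand t2 [-])
[7] deliver 0→3 → N3(foll t2 [-])
[8] deliver 3→0 → ∅
[9] deliver 0→1 → N1(foll t2 [-])
[10] deliver 1→0 → N0(lead t2 [-])
[11] deliver 0→2 → N2(foll t2 [-])
[12] deliver 2→0 → ∅
[13] deliver 1→0 → ∅
[14] crash(2) → N2(✗foll t2 [-])
[15] recover(2) → N2(foll t2 [-])
[16] deliver 1→2 → ∅
[17] deliver 3→1 → ∅
[18] crash(2) → N2(✗foll t2 [-])
[19] deliver 0→1 → ∅
[20] propose(3,'x') → ∅
[21] propose(3,'p') → ∅
[22] deliver 3→1 → ∅
[23] deliver 1→3 → ∅
[24] deliver 3→2 → ∅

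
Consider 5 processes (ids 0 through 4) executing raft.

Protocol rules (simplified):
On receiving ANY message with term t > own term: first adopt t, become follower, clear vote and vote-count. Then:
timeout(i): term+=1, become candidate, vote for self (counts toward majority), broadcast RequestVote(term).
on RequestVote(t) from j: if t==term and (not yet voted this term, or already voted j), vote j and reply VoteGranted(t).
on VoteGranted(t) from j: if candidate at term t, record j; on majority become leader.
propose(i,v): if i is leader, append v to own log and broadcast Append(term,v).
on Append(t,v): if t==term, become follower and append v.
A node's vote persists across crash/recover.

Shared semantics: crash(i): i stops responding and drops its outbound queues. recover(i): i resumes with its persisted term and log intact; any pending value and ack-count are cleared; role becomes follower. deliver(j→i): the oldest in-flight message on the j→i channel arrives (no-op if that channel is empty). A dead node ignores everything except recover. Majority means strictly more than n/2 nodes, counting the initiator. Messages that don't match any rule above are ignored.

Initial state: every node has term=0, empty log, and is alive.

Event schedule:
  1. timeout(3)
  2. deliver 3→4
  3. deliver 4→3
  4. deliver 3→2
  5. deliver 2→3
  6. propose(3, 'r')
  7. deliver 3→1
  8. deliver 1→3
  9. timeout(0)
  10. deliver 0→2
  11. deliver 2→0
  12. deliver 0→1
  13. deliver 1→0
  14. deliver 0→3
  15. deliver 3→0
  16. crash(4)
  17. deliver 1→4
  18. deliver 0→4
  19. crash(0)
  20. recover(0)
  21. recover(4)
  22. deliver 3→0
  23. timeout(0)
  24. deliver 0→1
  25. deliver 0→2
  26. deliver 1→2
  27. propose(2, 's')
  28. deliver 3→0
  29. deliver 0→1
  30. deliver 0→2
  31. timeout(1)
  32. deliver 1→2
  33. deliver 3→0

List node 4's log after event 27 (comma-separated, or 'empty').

1. timeout(3):  <3:cand t1 ->
2. deliver 3→4:  <4:foll t1 ->
3. deliver 4→3:  nop
4. deliver 3→2:  <2:foll t1 ->
5. deliver 2→3:  <3:lead t1 ->
6. propose(3,'r'):  <3:lead t1 r>
7. deliver 3→1:  <1:foll t1 ->
8. deliver 1→3:  nop
9. timeout(0):  <0:cand t1 ->
10. deliver 0→2:  nop
11. deliver 2→0:  nop
12. deliver 0→1:  nop
13. deliver 1→0:  nop
14. deliver 0→3:  nop
15. deliver 3→0:  nop
16. crash(4):  <4:✗foll t1 ->
17. deliver 1→4:  nop
18. deliver 0→4:  nop
19. crash(0):  <0:✗cand t1 ->
20. recover(0):  <0:foll t1 ->
21. recover(4):  <4:foll t1 ->
22. deliver 3→0:  <0:foll t1 r>
23. timeout(0):  <0:cand t2 r>
24. deliver 0→1:  <1:foll t2 ->
25. deliver 0→2:  <2:foll t2 ->
26. deliver 1→2:  nop
27. propose(2,'s'):  nop

empty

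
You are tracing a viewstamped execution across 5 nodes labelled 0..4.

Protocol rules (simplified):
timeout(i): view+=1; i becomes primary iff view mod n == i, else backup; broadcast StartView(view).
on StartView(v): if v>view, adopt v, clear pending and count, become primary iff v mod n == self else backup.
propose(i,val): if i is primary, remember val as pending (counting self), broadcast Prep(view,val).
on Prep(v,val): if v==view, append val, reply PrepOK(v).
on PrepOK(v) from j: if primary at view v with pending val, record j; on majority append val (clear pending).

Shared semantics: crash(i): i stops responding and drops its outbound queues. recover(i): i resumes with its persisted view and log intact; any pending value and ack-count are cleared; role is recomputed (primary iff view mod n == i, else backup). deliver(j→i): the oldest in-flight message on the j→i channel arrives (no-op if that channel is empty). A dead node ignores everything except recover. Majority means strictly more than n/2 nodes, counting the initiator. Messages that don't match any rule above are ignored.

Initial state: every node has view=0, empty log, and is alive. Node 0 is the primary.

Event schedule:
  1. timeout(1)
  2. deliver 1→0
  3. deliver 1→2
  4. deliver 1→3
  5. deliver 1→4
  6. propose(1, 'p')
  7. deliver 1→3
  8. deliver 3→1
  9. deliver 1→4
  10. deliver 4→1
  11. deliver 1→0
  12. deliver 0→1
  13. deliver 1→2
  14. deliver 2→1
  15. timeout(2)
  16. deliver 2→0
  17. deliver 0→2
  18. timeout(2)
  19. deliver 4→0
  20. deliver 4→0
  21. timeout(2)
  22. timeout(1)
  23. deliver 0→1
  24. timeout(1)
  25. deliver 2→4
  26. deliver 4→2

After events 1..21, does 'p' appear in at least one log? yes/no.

after 1 — timeout(1): n1:prim/v1/[-]
after 2 — deliver 1→0: n0:back/v1/[-]
after 3 — deliver 1→2: n2:back/v1/[-]
after 4 — deliver 1→3: n3:back/v1/[-]
after 5 — deliver 1→4: n4:back/v1/[-]
after 6 — propose(1,'p'): ·
after 7 — deliver 1→3: n3:back/v1/[p]
after 8 — deliver 3→1: ·
after 9 — deliver 1→4: n4:back/v1/[p]
after 10 — deliver 4→1: n1:prim/v1/[p]
after 11 — deliver 1→0: n0:back/v1/[p]
after 12 — deliver 0→1: ·
after 13 — deliver 1→2: n2:back/v1/[p]
after 14 — deliver 2→1: ·
after 15 — timeout(2): n2:prim/v2/[p]
after 16 — deliver 2→0: n0:back/v2/[p]
after 17 — deliver 0→2: ·
after 18 — timeout(2): n2:back/v3/[p]
after 19 — deliver 4→0: ·
after 20 — deliver 4→0: ·
after 21 — timeout(2): n2:back/v4/[p]

yes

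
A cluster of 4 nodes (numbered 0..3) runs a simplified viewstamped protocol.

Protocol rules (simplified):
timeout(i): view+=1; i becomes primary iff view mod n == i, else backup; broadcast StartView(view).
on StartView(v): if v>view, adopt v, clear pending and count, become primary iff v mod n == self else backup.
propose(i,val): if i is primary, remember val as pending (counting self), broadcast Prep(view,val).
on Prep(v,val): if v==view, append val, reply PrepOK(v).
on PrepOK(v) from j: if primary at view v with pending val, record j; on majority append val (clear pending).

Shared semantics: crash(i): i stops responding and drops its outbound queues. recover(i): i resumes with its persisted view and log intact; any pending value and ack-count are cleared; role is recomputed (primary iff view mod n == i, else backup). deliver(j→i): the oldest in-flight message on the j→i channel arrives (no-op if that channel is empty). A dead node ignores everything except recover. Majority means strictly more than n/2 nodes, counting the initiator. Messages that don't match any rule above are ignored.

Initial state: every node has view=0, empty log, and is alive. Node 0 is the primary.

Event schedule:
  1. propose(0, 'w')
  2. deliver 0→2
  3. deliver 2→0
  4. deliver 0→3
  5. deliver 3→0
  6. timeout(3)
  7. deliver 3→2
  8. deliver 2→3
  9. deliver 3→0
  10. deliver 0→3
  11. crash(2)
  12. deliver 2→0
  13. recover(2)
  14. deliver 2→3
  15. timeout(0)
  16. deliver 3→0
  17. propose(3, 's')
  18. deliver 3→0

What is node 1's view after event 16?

0

after 1 — propose(0,'w'): ·
after 2 — deliver 0→2: n2:back/v0/[w]
after 3 — deliver 2→0: ·
after 4 — deliver 0→3: n3:back/v0/[w]
after 5 — deliver 3→0: n0:prim/v0/[w]
after 6 — timeout(3): n3:back/v1/[w]
after 7 — deliver 3→2: n2:back/v1/[w]
after 8 — deliver 2→3: ·
after 9 — deliver 3→0: n0:back/v1/[w]
after 10 — deliver 0→3: ·
after 11 — crash(2): n2:✗back/v1/[w]
after 12 — deliver 2→0: ·
after 13 — recover(2): n2:back/v1/[w]
after 14 — deliver 2→3: ·
after 15 — timeout(0): n0:back/v2/[w]
after 16 — deliver 3→0: ·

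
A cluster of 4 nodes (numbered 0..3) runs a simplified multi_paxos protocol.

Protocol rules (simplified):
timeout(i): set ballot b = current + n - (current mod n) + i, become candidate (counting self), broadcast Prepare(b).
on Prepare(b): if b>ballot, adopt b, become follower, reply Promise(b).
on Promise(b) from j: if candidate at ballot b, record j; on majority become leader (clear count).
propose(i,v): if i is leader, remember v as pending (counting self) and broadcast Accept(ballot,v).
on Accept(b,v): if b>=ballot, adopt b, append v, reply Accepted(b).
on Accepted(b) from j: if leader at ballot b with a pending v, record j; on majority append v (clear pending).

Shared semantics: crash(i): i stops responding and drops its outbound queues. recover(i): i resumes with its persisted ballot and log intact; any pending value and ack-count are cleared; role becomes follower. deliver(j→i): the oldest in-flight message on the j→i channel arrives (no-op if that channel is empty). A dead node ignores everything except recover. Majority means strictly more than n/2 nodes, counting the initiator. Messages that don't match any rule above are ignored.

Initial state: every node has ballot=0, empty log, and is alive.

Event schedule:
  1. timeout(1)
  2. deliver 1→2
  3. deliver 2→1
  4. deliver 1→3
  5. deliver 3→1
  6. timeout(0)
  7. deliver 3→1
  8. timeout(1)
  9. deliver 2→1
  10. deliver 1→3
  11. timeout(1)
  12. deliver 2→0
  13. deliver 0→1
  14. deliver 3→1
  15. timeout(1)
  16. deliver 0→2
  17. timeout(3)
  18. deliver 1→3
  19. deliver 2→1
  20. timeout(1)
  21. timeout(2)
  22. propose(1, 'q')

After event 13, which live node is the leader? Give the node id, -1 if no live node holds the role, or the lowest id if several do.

-1

[1] timeout(1) → N1(cand b5 [-])
[2] deliver 1→2 → N2(foll b5 [-])
[3] deliver 2→1 → ∅
[4] deliver 1→3 → N3(foll b5 [-])
[5] deliver 3→1 → N1(lead b5 [-])
[6] timeout(0) → N0(cand b4 [-])
[7] deliver 3→1 → ∅
[8] timeout(1) → N1(cand b9 [-])
[9] deliver 2→1 → ∅
[10] deliver 1→3 → N3(foll b9 [-])
[11] timeout(1) → N1(cand b13 [-])
[12] deliver 2→0 → ∅
[13] deliver 0→1 → ∅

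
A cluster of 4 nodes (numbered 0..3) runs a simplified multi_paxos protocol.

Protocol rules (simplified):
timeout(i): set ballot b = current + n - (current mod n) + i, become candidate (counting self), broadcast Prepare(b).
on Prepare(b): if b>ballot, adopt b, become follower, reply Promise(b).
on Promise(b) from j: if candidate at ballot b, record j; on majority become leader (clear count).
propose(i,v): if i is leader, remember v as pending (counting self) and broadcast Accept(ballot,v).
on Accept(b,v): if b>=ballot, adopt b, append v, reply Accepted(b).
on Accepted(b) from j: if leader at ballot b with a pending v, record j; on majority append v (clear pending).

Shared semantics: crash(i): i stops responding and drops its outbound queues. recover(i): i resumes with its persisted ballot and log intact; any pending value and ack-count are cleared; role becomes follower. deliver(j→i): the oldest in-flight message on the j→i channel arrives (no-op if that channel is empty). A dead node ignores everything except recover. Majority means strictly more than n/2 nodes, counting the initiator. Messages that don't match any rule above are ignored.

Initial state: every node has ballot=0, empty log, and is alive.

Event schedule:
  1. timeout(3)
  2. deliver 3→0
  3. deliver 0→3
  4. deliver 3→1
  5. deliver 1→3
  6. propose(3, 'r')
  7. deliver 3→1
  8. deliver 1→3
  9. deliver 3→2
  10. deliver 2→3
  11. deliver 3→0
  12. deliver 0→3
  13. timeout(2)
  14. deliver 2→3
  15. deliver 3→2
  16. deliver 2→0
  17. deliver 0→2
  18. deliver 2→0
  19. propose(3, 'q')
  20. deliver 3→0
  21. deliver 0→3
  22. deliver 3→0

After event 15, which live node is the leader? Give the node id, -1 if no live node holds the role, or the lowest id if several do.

[1] timeout(3) → N3(cand b7 [-])
[2] deliver 3→0 → N0(foll b7 [-])
[3] deliver 0→3 → ∅
[4] deliver 3→1 → N1(foll b7 [-])
[5] deliver 1→3 → N3(lead b7 [-])
[6] propose(3,'r') → ∅
[7] deliver 3→1 → N1(foll b7 [r])
[8] deliver 1→3 → ∅
[9] deliver 3→2 → N2(foll b7 [-])
[10] deliver 2→3 → ∅
[11] deliver 3→0 → N0(foll b7 [r])
[12] deliver 0→3 → N3(lead b7 [r])
[13] timeout(2) → N2(cand b10 [-])
[14] deliver 2→3 → N3(foll b10 [r])
[15] deliver 3→2 → ∅

-1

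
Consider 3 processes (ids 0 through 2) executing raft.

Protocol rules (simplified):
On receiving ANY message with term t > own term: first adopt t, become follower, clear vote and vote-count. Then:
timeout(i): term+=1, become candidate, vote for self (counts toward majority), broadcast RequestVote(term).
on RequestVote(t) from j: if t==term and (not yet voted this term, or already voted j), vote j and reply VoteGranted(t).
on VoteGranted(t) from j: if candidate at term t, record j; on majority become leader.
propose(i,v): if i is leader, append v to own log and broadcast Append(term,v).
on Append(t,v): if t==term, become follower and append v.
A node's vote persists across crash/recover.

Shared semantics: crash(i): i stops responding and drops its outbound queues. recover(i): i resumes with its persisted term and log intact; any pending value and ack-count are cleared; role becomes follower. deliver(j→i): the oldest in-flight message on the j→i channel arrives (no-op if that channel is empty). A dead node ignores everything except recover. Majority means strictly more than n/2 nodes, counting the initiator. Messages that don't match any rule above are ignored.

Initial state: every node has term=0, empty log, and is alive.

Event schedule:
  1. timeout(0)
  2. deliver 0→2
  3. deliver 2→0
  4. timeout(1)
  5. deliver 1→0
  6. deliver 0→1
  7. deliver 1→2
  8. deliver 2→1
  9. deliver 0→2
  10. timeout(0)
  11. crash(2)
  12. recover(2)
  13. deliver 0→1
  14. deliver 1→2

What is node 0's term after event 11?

1. timeout(0):  <0:cand t1 ->
2. deliver 0→2:  <2:foll t1 ->
3. deliver 2→0:  <0:lead t1 ->
4. timeout(1):  <1:cand t1 ->
5. deliver 1→0:  nop
6. deliver 0→1:  nop
7. deliver 1→2:  nop
8. deliver 2→1:  nop
9. deliver 0→2:  nop
10. timeout(0):  <0:cand t2 ->
11. crash(2):  <2:✗foll t1 ->

2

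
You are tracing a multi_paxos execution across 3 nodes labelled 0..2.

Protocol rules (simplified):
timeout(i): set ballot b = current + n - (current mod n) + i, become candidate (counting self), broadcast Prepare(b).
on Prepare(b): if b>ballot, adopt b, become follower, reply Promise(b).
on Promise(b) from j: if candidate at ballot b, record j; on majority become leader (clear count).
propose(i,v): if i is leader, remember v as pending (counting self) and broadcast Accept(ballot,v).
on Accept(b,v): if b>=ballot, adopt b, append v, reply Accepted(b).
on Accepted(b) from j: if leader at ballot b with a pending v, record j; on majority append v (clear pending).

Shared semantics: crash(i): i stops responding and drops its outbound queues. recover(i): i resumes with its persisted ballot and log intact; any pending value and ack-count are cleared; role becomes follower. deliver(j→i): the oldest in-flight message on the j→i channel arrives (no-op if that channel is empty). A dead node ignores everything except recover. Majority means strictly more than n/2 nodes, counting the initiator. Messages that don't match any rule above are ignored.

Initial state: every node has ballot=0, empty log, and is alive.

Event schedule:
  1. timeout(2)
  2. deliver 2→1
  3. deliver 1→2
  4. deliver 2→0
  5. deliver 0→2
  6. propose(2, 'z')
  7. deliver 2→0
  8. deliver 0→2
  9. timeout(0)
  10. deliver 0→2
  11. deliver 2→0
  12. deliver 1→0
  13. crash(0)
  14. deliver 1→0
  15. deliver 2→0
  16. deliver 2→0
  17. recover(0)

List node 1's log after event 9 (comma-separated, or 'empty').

step 1 timeout(2): 2={cand,b=5,log=-}
step 2 deliver 2→1: 1={foll,b=5,log=-}
step 3 deliver 1→2: 2={lead,b=5,log=-}
step 4 deliver 2→0: 0={foll,b=5,log=-}
step 5 deliver 0→2: —
step 6 propose(2,'z'): —
step 7 deliver 2→0: 0={foll,b=5,log=z}
step 8 deliver 0→2: 2={lead,b=5,log=z}
step 9 timeout(0): 0={cand,b=6,log=z}

empty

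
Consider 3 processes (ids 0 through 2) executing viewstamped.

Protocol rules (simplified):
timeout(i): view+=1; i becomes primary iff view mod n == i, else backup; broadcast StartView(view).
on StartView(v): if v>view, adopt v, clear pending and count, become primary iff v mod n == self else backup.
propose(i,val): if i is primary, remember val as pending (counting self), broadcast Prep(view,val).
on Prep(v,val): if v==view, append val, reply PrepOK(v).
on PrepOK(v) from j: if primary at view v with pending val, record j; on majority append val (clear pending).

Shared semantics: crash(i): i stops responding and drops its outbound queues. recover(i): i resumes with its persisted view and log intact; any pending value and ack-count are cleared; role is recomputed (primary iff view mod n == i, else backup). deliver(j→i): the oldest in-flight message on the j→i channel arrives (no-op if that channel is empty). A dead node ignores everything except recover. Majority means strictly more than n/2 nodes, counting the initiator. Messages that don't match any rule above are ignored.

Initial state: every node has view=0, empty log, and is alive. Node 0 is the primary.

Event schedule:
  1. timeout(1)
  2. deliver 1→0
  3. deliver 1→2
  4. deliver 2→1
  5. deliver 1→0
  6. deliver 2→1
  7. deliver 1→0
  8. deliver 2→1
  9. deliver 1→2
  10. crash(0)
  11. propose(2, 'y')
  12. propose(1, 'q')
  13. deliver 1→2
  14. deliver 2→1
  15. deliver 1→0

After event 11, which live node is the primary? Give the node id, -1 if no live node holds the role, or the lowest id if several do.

step 1 timeout(1): 1={prim,v=1,log=-}
step 2 deliver 1→0: 0={back,v=1,log=-}
step 3 deliver 1→2: 2={back,v=1,log=-}
step 4 deliver 2→1: —
step 5 deliver 1→0: —
step 6 deliver 2→1: —
step 7 deliver 1→0: —
step 8 deliver 2→1: —
step 9 deliver 1→2: —
step 10 crash(0): 0={✗back,v=1,log=-}
step 11 propose(2,'y'): —

1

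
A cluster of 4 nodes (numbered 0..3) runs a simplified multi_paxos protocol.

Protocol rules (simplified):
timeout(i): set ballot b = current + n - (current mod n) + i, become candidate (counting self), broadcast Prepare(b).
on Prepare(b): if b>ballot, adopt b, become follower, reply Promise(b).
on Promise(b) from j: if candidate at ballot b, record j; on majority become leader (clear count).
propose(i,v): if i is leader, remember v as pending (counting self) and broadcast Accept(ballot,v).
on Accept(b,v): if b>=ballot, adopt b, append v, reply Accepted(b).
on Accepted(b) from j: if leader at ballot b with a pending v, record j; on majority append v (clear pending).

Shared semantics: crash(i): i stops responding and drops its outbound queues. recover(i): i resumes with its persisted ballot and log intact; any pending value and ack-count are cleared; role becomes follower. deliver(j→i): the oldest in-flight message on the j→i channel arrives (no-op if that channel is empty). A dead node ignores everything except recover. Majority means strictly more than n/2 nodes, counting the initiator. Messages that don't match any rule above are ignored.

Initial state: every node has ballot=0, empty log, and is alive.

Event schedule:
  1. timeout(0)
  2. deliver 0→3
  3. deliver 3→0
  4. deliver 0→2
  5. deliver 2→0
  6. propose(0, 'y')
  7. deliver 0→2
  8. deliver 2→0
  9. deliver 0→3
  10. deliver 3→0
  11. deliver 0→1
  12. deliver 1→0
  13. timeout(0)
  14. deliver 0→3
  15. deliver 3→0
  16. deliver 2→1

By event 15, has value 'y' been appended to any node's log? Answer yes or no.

yes

e1 timeout(0): 0[cand,b=4,-]
e2 deliver 0→3: 3[foll,b=4,-]
e3 deliver 3→0: ·
e4 deliver 0→2: 2[foll,b=4,-]
e5 deliver 2→0: 0[lead,b=4,-]
e6 propose(0,'y'): ·
e7 deliver 0→2: 2[foll,b=4,y]
e8 deliver 2→0: ·
e9 deliver 0→3: 3[foll,b=4,y]
e10 deliver 3→0: 0[lead,b=4,y]
e11 deliver 0→1: 1[foll,b=4,-]
e12 deliver 1→0: ·
e13 timeout(0): 0[cand,b=8,y]
e14 deliver 0→3: 3[foll,b=8,y]
e15 deliver 3→0: ·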